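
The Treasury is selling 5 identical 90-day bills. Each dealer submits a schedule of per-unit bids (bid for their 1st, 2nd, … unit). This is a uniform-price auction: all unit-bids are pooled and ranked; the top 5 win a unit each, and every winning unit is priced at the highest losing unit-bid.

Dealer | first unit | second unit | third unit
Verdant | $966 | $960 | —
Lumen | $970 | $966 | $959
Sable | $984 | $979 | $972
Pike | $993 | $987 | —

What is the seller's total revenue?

Total revenue: $4,850

All unit-bids, highest first — top 5: 993 (Pike-1), 987 (Pike-2), 984 (Sable-1), 979 (Sable-2), 972 (Sable-3)
Highest rejected unit-bid = $970.
Allocation: Pike 2, Sable 3. Every unit priced at $970.
Revenue = 5 × 970 = $4,850.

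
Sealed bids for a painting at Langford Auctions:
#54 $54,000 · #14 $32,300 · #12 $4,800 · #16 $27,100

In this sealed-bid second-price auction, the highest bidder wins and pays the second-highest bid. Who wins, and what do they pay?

Sealed-bid second-price auction: the highest bidder wins and pays the second-highest bid.
Bids in order: 54,000 (#54) > 32,300 (#14) > 27,100 (#16) > 4,800 (#12)
#54 wins with the highest bid; price is set by the runner-up at $32,300.

#54 pays $32,300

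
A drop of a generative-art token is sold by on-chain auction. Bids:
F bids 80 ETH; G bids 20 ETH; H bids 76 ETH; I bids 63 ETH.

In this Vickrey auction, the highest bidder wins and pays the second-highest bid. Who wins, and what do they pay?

F pays 76 ETH

Vickrey auction: the highest bidder wins and pays the second-highest bid.
Bids in order: 80 (F) > 76 (H) > 63 (I) > 20 (G)
Second-price: F pays H's bid of 76 ETH.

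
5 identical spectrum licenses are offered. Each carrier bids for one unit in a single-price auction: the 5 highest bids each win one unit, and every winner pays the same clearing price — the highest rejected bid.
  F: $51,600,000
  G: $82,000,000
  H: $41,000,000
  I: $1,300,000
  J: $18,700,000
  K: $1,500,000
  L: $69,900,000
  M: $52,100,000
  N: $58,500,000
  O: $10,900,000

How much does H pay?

H pays $0

Ordering the bids: 82,000,000 (G), 69,900,000 (L), 58,500,000 (N), 52,100,000 (M), 51,600,000 (F), 41,000,000 (H), 18,700,000 (J), …
Top 5: G, L, N, M, F.
Clearing price = highest rejected bid = $41,000,000.
H does not win → pays $0.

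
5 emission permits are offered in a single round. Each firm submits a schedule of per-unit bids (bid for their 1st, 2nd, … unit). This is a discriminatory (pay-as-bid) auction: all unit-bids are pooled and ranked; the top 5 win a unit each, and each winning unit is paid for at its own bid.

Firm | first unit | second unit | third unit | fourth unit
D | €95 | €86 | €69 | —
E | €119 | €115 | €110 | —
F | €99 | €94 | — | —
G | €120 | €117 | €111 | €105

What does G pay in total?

Merging the schedules and taking the best 5: 120 (G-1), 119 (E-1), 117 (G-2), 115 (E-2), 111 (G-3)
Next rejected bid: €110 (not a price — pay-as-bid).
G's winning unit-bids: 120 + 117 + 111 = €348.

G pays €348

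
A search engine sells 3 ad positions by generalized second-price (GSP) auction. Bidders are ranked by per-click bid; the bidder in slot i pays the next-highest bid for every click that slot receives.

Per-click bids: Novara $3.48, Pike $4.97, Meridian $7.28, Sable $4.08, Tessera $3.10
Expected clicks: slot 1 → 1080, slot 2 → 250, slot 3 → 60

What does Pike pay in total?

Per-click bids in order: $7.28 (Meridian) > $4.97 (Pike) > $4.08 (Sable) > $3.48 (Novara) > …
Pike holds slot 2 → pays next bid $4.08 × 250 clicks = $1020.00.

Pike pays $1020.00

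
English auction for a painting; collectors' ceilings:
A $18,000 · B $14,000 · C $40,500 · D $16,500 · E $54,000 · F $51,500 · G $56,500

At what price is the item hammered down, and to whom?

Open ascending-bid auction: the price rises until one bidder remains; the winner pays the price at which the last rival dropped out.
Limits ranked: 56,500 (G) > 54,000 (E) > 51,500 (F) > 40,500 (C) > 18,000 (A) > 16,500 (D) > …
Bidding ends when E exits at $54,000; G takes it.

G wins at $54,000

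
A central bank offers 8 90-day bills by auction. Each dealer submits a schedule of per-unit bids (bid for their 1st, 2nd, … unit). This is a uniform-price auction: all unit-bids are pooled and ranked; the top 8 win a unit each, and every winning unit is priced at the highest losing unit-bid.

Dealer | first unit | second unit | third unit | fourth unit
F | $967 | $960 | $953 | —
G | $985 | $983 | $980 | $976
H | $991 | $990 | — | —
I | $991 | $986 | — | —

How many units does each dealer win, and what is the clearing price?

G 4, H 2, I 2; clearing price $967

Pooled unit-bids ranked (top 8): 991 (H-1), 991 (I-1), 990 (H-2), 986 (I-2), 985 (G-1), 983 (G-2), 980 (G-3), 976 (G-4)
The (k+1)-th unit-bid is $967.
Allocation: G 4, H 2, I 2.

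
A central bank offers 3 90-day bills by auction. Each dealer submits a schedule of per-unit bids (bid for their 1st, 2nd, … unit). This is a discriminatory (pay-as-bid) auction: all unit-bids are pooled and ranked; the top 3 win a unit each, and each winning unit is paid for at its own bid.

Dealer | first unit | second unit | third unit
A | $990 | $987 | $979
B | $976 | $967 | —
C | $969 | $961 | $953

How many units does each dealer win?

A 3

Pooled unit-bids ranked (top 3): 990 (A-1), 987 (A-2), 979 (A-3)
Next rejected bid: $976 (not a price — pay-as-bid).
Allocation: A 3.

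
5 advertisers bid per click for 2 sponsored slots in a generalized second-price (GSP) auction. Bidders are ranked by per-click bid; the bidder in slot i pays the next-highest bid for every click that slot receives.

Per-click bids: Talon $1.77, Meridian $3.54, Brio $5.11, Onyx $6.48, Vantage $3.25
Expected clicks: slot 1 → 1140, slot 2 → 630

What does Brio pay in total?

Brio pays $2230.20

Sorting advertisers: $6.48 (Onyx) > $5.11 (Brio) > $3.54 (Meridian) > …
Brio holds slot 2 → pays next bid $3.54 × 630 clicks = $2230.20.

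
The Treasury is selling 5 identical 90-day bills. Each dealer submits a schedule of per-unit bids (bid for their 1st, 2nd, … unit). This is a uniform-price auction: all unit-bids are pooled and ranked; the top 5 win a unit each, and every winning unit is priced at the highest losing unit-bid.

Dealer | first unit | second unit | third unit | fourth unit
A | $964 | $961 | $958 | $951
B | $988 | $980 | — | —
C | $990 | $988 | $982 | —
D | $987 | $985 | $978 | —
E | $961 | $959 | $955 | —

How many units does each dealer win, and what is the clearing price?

Merging the schedules and taking the best 5: 990 (C-1), 988 (B-1), 988 (C-2), 987 (D-1), 985 (D-2)
The (k+1)-th unit-bid is $982.
Allocation: B 1, C 2, D 2.

B 1, C 2, D 2; clearing price $982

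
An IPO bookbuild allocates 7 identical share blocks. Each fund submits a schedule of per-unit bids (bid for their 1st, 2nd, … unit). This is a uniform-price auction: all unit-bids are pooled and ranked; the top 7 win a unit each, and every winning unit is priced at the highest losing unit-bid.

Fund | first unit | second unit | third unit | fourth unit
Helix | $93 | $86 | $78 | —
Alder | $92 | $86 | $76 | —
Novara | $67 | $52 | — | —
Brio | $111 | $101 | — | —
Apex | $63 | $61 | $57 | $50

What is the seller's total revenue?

Merging the schedules and taking the best 7: 111 (Brio-1), 101 (Brio-2), 93 (Helix-1), 92 (Alder-1), 86 (Helix-2), 86 (Alder-2), 78 (Helix-3)
The (k+1)-th unit-bid is $76.
Allocation: Alder 2, Brio 2, Helix 3. Every unit priced at $76.
Revenue = 7 × 76 = $532.

Total revenue: $532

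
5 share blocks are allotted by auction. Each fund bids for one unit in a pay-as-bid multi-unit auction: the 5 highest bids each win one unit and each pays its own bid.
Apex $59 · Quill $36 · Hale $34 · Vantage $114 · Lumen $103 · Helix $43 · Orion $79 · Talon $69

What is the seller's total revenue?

Total revenue: $424

Bids ranked high→low: 114 (Vantage), 103 (Lumen), 79 (Orion), 69 (Talon), 59 (Apex), 43 (Helix), 36 (Quill), …
Winners (5 units): Vantage, Lumen, Orion, Talon, Apex.
Total revenue = 114 + 103 + 79 + 69 + 59 = $424.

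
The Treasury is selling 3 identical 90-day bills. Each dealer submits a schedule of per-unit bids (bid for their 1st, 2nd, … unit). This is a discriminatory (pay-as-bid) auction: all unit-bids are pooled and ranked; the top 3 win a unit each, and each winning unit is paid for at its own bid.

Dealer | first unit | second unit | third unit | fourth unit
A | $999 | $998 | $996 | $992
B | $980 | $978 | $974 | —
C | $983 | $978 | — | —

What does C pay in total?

All unit-bids, highest first — top 3: 999 (A-1), 998 (A-2), 996 (A-3)
Next rejected bid: $992 (not a price — pay-as-bid).
C wins no units.

C pays $0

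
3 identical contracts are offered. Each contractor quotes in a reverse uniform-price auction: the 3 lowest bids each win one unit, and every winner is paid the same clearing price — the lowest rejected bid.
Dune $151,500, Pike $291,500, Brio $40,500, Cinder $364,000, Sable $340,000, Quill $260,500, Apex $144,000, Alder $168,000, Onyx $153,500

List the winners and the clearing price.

Brio, Apex, Dune; each is paid $153,500

Bids ranked low→high: 40,500 (Brio), 144,000 (Apex), 151,500 (Dune), 153,500 (Onyx), 168,000 (Alder), …
Lowest 3: Brio, Apex, Dune.
First losing bid is Onyx's $153,500, which sets the uniform price.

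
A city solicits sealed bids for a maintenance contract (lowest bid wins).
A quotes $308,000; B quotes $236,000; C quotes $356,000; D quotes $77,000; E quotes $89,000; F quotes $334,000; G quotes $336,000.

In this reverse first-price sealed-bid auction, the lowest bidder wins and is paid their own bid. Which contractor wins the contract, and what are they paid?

Rule: the lowest bidder wins and is paid their own bid.
Sorting bids: 77,000 (D) < 89,000 (E) < 236,000 (B) < 308,000 (A) < 334,000 (F) < 336,000 (G) < …
D has the lowest bid and is paid exactly that: $77,000.

D is paid $77,000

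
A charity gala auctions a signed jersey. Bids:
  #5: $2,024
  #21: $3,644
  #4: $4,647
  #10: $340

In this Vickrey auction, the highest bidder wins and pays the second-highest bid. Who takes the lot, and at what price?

Vickrey auction: the highest bidder wins and pays the second-highest bid.
Sorting bids: 4,647 (#4) > 3,644 (#21) > 2,024 (#5) > 340 (#10)
#4 is highest; pays the second-highest bid, $3,644.

#4 pays $3,644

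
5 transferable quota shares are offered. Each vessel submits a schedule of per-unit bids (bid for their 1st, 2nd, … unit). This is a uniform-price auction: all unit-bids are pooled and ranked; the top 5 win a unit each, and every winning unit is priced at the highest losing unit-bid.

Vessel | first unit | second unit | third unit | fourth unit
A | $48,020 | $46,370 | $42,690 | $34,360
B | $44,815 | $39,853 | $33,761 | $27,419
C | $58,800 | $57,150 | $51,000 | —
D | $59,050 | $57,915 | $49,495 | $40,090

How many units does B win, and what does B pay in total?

B: 0 units, pays $0

Pooled unit-bids ranked (top 5): 59,050 (D-1), 58,800 (C-1), 57,915 (D-2), 57,150 (C-2), 51,000 (C-3)
First bid not allocated: $49,495.
B wins 0 unit(s) at $49,495 each.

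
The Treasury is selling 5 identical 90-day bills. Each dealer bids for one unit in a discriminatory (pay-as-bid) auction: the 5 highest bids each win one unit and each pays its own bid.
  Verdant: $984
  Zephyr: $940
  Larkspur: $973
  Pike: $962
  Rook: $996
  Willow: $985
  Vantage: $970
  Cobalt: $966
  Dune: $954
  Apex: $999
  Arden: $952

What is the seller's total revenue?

Bids ranked high→low: 999 (Apex), 996 (Rook), 985 (Willow), 984 (Verdant), 973 (Larkspur), 970 (Vantage), 966 (Cobalt), …
Top 5: Apex, Rook, Willow, Verdant, Larkspur.
Total revenue = 999 + 996 + 985 + 984 + 973 = $4,937.

Total revenue: $4,937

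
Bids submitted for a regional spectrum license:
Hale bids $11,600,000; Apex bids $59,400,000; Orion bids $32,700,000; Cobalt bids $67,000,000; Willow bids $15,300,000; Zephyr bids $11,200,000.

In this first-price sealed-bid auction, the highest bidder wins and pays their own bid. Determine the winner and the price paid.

Bids ranked: 67,000,000 (Cobalt) > 59,400,000 (Apex) > 32,700,000 (Orion) > 15,300,000 (Willow) > 11,600,000 (Hale) > 11,200,000 (Zephyr)
Cobalt is highest → pays own bid, $67,000,000.

Cobalt pays $67,000,000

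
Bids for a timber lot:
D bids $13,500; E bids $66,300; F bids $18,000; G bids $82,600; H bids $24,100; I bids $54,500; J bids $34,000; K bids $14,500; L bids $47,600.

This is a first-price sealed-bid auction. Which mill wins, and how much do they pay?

Bids in order: 82,600 (G) > 66,300 (E) > 54,500 (I) > 47,600 (L) > 34,000 (J) > 24,100 (H) > …
G is highest → pays own bid, $82,600.

G pays $82,600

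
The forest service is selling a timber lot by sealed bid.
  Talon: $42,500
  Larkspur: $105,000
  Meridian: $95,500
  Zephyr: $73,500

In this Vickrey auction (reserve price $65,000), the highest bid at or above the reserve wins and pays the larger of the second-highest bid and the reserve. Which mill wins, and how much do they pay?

Larkspur pays $95,500

Sorting bids: 105,000 (Larkspur) > 95,500 (Meridian) > 73,500 (Zephyr) > 42,500 (Talon)
Highest eligible bid: Larkspur at $105,000.
Second-highest bid $95,500 exceeds the reserve $65,000 → payment $95,500.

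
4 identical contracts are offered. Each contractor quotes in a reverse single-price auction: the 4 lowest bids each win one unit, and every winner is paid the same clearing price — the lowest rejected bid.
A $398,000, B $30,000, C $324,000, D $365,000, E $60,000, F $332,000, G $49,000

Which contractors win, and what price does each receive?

Sorting: 30,000 (B), 49,000 (G), 60,000 (E), 324,000 (C), 332,000 (F), 365,000 (D), …
The 4 lowest are B, G, E, C.
Lowest unsuccessful bid: $332,000 → clearing price.

B, G, E, C; each is paid $332,000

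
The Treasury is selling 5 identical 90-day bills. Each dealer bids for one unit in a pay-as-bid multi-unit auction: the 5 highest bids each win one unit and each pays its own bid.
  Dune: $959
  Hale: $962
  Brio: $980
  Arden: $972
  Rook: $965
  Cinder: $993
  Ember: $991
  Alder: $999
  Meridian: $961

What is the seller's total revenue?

Sorting: 999 (Alder), 993 (Cinder), 991 (Ember), 980 (Brio), 972 (Arden), 965 (Rook), 962 (Hale), …
Top 5: Alder, Cinder, Ember, Brio, Arden.
Total revenue = 999 + 993 + 991 + 980 + 972 = $4,935.

Total revenue: $4,935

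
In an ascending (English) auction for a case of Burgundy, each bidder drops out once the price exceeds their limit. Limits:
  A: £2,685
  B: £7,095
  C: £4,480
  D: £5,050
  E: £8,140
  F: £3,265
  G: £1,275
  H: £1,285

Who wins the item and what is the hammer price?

E wins at £7,095

Limits in order: 8,140 (E) > 7,095 (B) > 5,050 (D) > 4,480 (C) > 3,265 (F) > 2,685 (A) > …
Bidding ends when B exits at £7,095; E takes it.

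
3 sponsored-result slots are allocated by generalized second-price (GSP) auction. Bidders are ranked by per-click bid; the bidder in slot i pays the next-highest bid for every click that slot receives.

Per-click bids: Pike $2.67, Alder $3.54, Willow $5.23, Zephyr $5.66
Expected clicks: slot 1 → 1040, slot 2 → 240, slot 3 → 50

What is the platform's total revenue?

Total revenue: $6422.30

Sorting advertisers: $5.66 (Zephyr) > $5.23 (Willow) > $3.54 (Alder) > $2.67 (Pike)
Slot 1: Zephyr pays $5.23 × 1040 = $5439.20
Slot 2: Willow pays $3.54 × 240 = $849.60
Slot 3: Alder pays $2.67 × 50 = $133.50
Total = $6422.30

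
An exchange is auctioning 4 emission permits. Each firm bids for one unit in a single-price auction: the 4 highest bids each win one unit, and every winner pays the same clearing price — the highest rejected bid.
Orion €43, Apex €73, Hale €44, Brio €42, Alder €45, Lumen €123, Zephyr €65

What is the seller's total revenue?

Bids ranked high→low: 123 (Lumen), 73 (Apex), 65 (Zephyr), 45 (Alder), 44 (Hale), 43 (Orion), …
Top 4: Lumen, Apex, Zephyr, Alder.
First losing bid is Hale's €44, which sets the uniform price.
Total revenue = 4 × €44 = €176.

Total revenue: €176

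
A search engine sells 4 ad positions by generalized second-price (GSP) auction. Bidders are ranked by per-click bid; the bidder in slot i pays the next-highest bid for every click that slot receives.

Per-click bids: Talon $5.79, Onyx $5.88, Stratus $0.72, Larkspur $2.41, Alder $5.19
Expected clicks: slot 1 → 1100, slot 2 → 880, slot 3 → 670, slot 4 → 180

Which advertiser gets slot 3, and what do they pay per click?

Alder; $2.41 per click

Per-click bids in order: $5.88 (Onyx) > $5.79 (Talon) > $5.19 (Alder) > $2.41 (Larkspur) > $0.72 (Stratus)
Slot 3 goes to the third-ranked bidder, Alder, who pays the next bid down: $2.41/click.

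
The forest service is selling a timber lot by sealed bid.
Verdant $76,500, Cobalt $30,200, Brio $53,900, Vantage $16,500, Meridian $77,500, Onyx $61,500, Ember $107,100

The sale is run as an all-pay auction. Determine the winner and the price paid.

All-pay auction: the highest bidder wins the item, but every bidder pays their own bid.
Bids in order: 107,100 (Ember) > 77,500 (Meridian) > 76,500 (Verdant) > 61,500 (Onyx) > 53,900 (Brio) > 30,200 (Cobalt) > …
Ember wins with the top bid; all bids are sunk regardless.

Ember pays $107,100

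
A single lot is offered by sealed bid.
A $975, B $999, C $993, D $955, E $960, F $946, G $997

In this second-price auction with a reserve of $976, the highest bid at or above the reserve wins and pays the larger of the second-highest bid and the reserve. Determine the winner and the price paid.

Bids in order: 999 (B) > 997 (G) > 993 (C) > 975 (A) > 960 (E) > 955 (D) > …
B has the top bid at or above the reserve ($999).
Second-highest bid $997 exceeds the reserve $976 → payment $997.

B pays $997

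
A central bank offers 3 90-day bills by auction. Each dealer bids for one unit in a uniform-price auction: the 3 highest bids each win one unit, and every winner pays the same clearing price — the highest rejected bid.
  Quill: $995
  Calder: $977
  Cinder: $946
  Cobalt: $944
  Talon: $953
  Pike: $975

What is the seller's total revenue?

Sorting: 995 (Quill), 977 (Calder), 975 (Pike), 953 (Talon), 946 (Cinder), …
Winners (3 units): Quill, Calder, Pike.
Highest unsuccessful bid: $953 → clearing price.
Total revenue = 3 × $953 = $2,859.

Total revenue: $2,859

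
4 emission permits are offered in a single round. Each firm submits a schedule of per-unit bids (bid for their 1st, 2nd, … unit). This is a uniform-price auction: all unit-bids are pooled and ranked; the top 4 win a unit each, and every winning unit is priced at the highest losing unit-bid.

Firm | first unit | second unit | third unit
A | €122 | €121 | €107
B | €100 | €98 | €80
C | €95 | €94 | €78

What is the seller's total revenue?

Merging the schedules and taking the best 4: 122 (A-1), 121 (A-2), 107 (A-3), 100 (B-1)
Highest rejected unit-bid = €98.
Allocation: A 3, B 1. Every unit priced at €98.
Revenue = 4 × 98 = €392.

Total revenue: €392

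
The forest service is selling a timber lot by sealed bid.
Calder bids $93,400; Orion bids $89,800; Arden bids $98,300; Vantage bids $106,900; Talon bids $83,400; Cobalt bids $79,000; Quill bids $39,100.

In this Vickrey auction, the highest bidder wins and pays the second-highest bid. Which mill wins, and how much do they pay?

Vantage pays $98,300

Sorting bids: 106,900 (Vantage) > 98,300 (Arden) > 93,400 (Calder) > 89,800 (Orion) > 83,400 (Talon) > 79,000 (Cobalt) > …
Vantage wins with the highest bid; price is set by the runner-up at $98,300.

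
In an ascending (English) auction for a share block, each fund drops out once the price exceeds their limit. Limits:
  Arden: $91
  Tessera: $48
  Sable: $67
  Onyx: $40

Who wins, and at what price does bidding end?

Arden wins at $67

Sorting limits: 91 (Arden) > 67 (Sable) > 48 (Tessera) > 40 (Onyx)
Bidding ends when Sable exits at $67; Arden takes it.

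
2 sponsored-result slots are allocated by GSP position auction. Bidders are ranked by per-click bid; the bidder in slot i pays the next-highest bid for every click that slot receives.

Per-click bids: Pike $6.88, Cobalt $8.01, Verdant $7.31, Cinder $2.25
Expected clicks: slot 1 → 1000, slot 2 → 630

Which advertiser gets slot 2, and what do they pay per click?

Per-click bids in order: $8.01 (Cobalt) > $7.31 (Verdant) > $6.88 (Pike) > …
Slot 2 goes to the second-ranked bidder, Verdant, who pays the next bid down: $6.88/click.

Verdant; $6.88 per click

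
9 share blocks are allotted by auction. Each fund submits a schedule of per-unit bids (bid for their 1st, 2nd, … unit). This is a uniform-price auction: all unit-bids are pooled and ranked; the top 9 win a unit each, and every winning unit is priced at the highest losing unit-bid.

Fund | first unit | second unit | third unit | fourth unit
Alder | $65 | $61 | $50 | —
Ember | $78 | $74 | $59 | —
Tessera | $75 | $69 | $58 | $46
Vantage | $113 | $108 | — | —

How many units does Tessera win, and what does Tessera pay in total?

Merging the schedules and taking the best 9: 113 (Vantage-1), 108 (Vantage-2), 78 (Ember-1), 75 (Tessera-1), 74 (Ember-2), 69 (Tessera-2), 65 (Alder-1), 61 (Alder-2), 59 (Ember-3)
The (k+1)-th unit-bid is $58.
Tessera wins 2 unit(s) at $58 each.

Tessera: 2 units, pays $116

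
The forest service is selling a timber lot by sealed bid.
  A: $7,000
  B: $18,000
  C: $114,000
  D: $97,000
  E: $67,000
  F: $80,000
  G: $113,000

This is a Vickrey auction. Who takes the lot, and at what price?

Bids ranked: 114,000 (C) > 113,000 (G) > 97,000 (D) > 80,000 (F) > 67,000 (E) > 18,000 (B) > …
C is highest; pays the second-highest bid, $113,000.

C pays $113,000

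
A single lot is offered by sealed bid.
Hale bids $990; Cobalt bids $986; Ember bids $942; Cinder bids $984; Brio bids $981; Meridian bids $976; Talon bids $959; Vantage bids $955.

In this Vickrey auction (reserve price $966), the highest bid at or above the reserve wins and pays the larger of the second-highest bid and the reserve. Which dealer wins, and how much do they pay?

Vickrey auction (reserve price $966): the highest bid at or above the reserve wins and pays the larger of the second-highest bid and the reserve.
Bids ranked: 990 (Hale) > 986 (Cobalt) > 984 (Cinder) > 981 (Brio) > 976 (Meridian) > 959 (Talon) > …
Hale has the top bid at or above the reserve ($990).
max(second-highest $986, reserve $966) = $986; the reserve does not bind.

Hale pays $986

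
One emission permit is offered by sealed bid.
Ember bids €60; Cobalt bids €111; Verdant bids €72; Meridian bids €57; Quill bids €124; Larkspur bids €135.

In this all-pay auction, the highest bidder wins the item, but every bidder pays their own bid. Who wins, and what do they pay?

Rule: the highest bidder wins the item, but every bidder pays their own bid.
Sorting bids: 135 (Larkspur) > 124 (Quill) > 111 (Cobalt) > 72 (Verdant) > 60 (Ember) > 57 (Meridian)
Larkspur wins with the top bid; all bids are sunk regardless.

Larkspur pays €135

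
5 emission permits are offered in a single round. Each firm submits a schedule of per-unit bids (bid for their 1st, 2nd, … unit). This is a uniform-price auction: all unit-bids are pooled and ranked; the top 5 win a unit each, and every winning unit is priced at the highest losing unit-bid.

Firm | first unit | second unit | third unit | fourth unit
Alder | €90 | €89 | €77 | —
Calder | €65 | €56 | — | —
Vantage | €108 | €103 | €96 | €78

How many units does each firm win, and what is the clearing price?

Alder 2, Vantage 3; clearing price €78

Merging the schedules and taking the best 5: 108 (Vantage-1), 103 (Vantage-2), 96 (Vantage-3), 90 (Alder-1), 89 (Alder-2)
The (k+1)-th unit-bid is €78.
Allocation: Alder 2, Vantage 3.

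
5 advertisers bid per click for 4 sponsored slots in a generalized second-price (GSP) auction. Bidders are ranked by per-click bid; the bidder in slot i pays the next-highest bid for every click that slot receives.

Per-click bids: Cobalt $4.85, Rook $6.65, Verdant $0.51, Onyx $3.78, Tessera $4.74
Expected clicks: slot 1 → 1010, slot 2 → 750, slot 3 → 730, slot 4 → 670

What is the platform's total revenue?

Per-click bids in order: $6.65 (Rook) > $4.85 (Cobalt) > $4.74 (Tessera) > $3.78 (Onyx) > $0.51 (Verdant)
Slot 1: Rook pays $4.85 × 1010 = $4898.50
Slot 2: Cobalt pays $4.74 × 750 = $3555.00
Slot 3: Tessera pays $3.78 × 730 = $2759.40
Slot 4: Onyx pays $0.51 × 670 = $341.70
Total = $11554.60

Total revenue: $11554.60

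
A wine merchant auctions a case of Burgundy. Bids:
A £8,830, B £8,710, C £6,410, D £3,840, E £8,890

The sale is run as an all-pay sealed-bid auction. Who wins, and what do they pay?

Sorting bids: 8,890 (E) > 8,830 (A) > 8,710 (B) > 6,410 (C) > 3,840 (D)
E is highest and takes the item; every bidder forfeits their bid.

E pays £8,890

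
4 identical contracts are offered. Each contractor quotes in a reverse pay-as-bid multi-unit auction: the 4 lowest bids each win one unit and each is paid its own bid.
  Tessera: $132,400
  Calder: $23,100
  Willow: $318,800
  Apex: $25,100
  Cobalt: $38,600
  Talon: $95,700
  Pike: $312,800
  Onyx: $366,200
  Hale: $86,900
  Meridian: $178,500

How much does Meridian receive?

Ordering the bids: 23,100 (Calder), 25,100 (Apex), 38,600 (Cobalt), 86,900 (Hale), 95,700 (Talon), 132,400 (Tessera), …
The 4 lowest are Calder, Apex, Cobalt, Hale.
Meridian does not win → $0.

Meridian is paid $0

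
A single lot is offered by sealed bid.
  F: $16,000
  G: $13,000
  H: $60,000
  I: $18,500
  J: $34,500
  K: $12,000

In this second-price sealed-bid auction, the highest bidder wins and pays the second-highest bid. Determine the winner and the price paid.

Rule: the highest bidder wins and pays the second-highest bid.
Bids in order: 60,000 (H) > 34,500 (J) > 18,500 (I) > 16,000 (F) > 13,000 (G) > 12,000 (K)
Second-price: H pays J's bid of $34,500.

H pays $34,500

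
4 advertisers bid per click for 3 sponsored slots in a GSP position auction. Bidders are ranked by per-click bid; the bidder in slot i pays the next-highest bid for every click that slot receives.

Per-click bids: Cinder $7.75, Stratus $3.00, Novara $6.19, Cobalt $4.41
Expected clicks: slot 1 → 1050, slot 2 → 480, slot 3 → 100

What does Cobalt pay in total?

Sorting advertisers: $7.75 (Cinder) > $6.19 (Novara) > $4.41 (Cobalt) > $3.00 (Stratus)
Cobalt holds slot 3 → pays next bid $3.00 × 100 clicks = $300.00.

Cobalt pays $300.00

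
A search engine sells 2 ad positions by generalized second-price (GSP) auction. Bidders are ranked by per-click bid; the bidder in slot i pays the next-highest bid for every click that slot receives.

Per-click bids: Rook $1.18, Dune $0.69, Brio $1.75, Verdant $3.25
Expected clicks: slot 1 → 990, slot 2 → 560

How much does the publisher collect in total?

Per-click bids in order: $3.25 (Verdant) > $1.75 (Brio) > $1.18 (Rook) > …
Slot 1: Verdant pays $1.75 × 990 = $1732.50
Slot 2: Brio pays $1.18 × 560 = $660.80
Total = $2393.30

Total revenue: $2393.30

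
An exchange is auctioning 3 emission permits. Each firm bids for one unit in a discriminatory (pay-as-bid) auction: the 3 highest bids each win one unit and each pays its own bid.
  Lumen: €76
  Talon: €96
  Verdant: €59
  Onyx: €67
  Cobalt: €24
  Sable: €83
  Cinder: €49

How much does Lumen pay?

Lumen pays €76

Sorting: 96 (Talon), 83 (Sable), 76 (Lumen), 67 (Onyx), 59 (Verdant), …
The 3 highest are Talon, Sable, Lumen.
Lumen wins → own bid €76.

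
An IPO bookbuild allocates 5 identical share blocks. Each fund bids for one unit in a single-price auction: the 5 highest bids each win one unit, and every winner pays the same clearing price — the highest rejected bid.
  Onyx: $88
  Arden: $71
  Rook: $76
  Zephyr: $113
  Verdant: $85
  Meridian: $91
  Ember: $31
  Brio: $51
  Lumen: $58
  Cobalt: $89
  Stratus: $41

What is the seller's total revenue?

Ordering the bids: 113 (Zephyr), 91 (Meridian), 89 (Cobalt), 88 (Onyx), 85 (Verdant), 76 (Rook), 71 (Arden), …
Top 5: Zephyr, Meridian, Cobalt, Onyx, Verdant.
Highest unsuccessful bid: $76 → clearing price.
Total revenue = 5 × $76 = $380.

Total revenue: $380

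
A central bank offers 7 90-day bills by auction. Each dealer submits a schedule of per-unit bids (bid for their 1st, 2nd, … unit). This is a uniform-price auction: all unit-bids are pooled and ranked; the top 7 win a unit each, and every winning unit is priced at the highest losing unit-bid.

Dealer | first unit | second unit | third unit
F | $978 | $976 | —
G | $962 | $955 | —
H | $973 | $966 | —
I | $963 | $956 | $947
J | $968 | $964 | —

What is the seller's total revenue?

All unit-bids, highest first — top 7: 978 (F-1), 976 (F-2), 973 (H-1), 968 (J-1), 966 (H-2), 964 (J-2), 963 (I-1)
First bid not allocated: $962.
Allocation: F 2, H 2, I 1, J 2. Every unit priced at $962.
Revenue = 7 × 962 = $6,734.

Total revenue: $6,734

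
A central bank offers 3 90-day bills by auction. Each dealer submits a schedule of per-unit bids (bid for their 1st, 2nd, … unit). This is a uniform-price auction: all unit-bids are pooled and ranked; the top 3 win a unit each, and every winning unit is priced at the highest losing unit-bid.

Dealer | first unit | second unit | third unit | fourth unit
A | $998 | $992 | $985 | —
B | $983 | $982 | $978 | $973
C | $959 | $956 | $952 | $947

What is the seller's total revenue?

Total revenue: $2,949

All unit-bids, highest first — top 3: 998 (A-1), 992 (A-2), 985 (A-3)
The (k+1)-th unit-bid is $983.
Allocation: A 3. Every unit priced at $983.
Revenue = 3 × 983 = $2,949.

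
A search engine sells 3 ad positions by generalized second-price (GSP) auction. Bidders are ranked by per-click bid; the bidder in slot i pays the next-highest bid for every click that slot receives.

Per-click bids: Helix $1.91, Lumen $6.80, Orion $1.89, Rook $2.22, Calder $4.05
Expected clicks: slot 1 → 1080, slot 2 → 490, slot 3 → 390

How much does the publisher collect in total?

Sorting advertisers: $6.80 (Lumen) > $4.05 (Calder) > $2.22 (Rook) > $1.91 (Helix) > …
Slot 1: Lumen pays $4.05 × 1080 = $4374.00
Slot 2: Calder pays $2.22 × 490 = $1087.80
Slot 3: Rook pays $1.91 × 390 = $744.90
Total = $6206.70

Total revenue: $6206.70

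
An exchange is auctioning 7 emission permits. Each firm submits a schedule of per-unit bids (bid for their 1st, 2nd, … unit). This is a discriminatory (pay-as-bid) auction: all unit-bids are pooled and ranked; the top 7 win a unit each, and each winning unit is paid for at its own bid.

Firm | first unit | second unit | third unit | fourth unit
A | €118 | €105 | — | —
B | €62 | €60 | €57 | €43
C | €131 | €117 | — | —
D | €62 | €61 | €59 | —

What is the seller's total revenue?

Merging the schedules and taking the best 7: 131 (C-1), 118 (A-1), 117 (C-2), 105 (A-2), 62 (B-1), 62 (D-1), 61 (D-2)
Next rejected bid: €60 (not a price — pay-as-bid).
Each winning unit pays its own bid.
Revenue = 131 + 118 + 117 + 105 + 62 + 62 + 61 = €656.

Total revenue: €656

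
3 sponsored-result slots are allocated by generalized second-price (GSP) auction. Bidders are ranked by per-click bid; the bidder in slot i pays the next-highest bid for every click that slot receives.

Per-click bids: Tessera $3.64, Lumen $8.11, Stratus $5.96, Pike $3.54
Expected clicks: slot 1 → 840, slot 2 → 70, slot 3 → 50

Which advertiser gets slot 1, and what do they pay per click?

Ranked by bid: $8.11 (Lumen) > $5.96 (Stratus) > $3.64 (Tessera) > $3.54 (Pike)
Slot 1 goes to the first-ranked bidder, Lumen, who pays the next bid down: $5.96/click.

Lumen; $5.96 per click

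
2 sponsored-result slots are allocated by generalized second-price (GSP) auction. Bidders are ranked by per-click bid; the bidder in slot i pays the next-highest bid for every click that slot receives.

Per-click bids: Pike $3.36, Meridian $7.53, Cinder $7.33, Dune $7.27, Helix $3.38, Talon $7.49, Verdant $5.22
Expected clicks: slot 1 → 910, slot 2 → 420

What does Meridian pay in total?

Ranked by bid: $7.53 (Meridian) > $7.49 (Talon) > $7.33 (Cinder) > …
Meridian holds slot 1 → pays next bid $7.49 × 910 clicks = $6815.90.

Meridian pays $6815.90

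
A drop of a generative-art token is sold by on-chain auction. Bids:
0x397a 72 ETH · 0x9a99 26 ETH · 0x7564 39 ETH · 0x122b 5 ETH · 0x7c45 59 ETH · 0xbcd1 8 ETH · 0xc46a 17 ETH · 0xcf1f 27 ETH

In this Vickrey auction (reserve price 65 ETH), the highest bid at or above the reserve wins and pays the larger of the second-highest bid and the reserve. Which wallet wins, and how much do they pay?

0x397a pays 65 ETH

Sorting bids: 72 (0x397a) > 59 (0x7c45) > 39 (0x7564) > 27 (0xcf1f) > 26 (0x9a99) > 17 (0xc46a) > …
Highest eligible bid: 0x397a at 72 ETH.
max(second-highest 59 ETH, reserve 65 ETH) = 65 ETH.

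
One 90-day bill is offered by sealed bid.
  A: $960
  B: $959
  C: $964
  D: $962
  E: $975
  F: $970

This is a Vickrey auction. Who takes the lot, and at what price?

E pays $970

Bids in order: 975 (E) > 970 (F) > 964 (C) > 962 (D) > 960 (A) > 959 (B)
E is highest; pays the second-highest bid, $970.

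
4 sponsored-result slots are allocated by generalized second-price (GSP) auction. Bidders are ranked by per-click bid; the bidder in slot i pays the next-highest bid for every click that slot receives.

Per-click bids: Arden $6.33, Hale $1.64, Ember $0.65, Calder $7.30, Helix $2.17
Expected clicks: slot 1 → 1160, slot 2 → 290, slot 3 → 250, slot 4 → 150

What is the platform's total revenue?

Total revenue: $8479.60

Sorting advertisers: $7.30 (Calder) > $6.33 (Arden) > $2.17 (Helix) > $1.64 (Hale) > $0.65 (Ember)
Slot 1: Calder pays $6.33 × 1160 = $7342.80
Slot 2: Arden pays $2.17 × 290 = $629.30
Slot 3: Helix pays $1.64 × 250 = $410.00
Slot 4: Hale pays $0.65 × 150 = $97.50
Total = $8479.60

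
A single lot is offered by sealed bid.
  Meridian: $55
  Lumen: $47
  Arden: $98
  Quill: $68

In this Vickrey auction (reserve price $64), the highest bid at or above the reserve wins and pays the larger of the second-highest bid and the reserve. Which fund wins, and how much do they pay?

Arden pays $68

Bids ranked: 98 (Arden) > 68 (Quill) > 55 (Meridian) > 47 (Lumen)
Arden has the top bid at or above the reserve ($98).
max(second-highest $68, reserve $64) = $68; the reserve does not bind.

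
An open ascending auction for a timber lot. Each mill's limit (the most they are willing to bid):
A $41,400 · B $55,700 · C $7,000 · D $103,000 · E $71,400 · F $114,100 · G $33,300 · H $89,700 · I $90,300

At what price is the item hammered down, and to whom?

Sorting limits: 114,100 (F) > 103,000 (D) > 90,300 (I) > 89,700 (H) > 71,400 (E) > 55,700 (B) > …
D is the last rival to drop out, at $103,000; F remains and wins at that price.

F wins at $103,000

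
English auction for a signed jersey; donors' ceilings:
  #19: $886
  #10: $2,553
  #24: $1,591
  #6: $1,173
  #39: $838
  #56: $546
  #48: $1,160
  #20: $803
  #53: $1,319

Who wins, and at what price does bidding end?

Rule: the price rises until one bidder remains; the winner pays the price at which the last rival dropped out.
Limits ranked: 2,553 (#10) > 1,591 (#24) > 1,319 (#53) > 1,173 (#6) > 1,160 (#48) > 886 (#19) > …
Bidding ends when #24 exits at $1,591; #10 takes it.

#10 wins at $1,591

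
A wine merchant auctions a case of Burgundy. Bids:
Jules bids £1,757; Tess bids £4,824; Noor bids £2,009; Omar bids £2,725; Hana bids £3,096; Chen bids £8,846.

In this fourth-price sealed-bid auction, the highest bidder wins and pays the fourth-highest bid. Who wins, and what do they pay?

Chen pays £2,725

Fourth-price sealed-bid auction: the highest bidder wins and pays the fourth-highest bid.
Bids ranked: 8,846 (Chen) > 4,824 (Tess) > 3,096 (Hana) > 2,725 (Omar) > 2,009 (Noor) > 1,757 (Jules)
Chen wins; payment is bid #4 in the ranking = £2,725.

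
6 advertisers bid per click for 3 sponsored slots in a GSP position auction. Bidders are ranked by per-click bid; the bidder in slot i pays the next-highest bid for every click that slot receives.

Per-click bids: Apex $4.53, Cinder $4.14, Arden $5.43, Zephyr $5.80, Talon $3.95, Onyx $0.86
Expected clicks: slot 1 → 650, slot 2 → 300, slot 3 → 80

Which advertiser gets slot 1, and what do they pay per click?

Sorting advertisers: $5.80 (Zephyr) > $5.43 (Arden) > $4.53 (Apex) > $4.14 (Cinder) > …
Slot 1 goes to the first-ranked bidder, Zephyr, who pays the next bid down: $5.43/click.

Zephyr; $5.43 per click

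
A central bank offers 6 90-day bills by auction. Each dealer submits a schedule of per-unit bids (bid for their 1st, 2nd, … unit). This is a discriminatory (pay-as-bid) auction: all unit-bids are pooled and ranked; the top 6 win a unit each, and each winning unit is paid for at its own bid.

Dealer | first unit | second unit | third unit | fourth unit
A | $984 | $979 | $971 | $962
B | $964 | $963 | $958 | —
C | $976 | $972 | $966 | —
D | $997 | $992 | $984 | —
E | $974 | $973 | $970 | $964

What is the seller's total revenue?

Merging the schedules and taking the best 6: 997 (D-1), 992 (D-2), 984 (A-1), 984 (D-3), 979 (A-2), 976 (C-1)
Next rejected bid: $974 (not a price — pay-as-bid).
Each winning unit pays its own bid.
Revenue = 997 + 992 + 984 + 984 + 979 + 976 = $5,912.

Total revenue: $5,912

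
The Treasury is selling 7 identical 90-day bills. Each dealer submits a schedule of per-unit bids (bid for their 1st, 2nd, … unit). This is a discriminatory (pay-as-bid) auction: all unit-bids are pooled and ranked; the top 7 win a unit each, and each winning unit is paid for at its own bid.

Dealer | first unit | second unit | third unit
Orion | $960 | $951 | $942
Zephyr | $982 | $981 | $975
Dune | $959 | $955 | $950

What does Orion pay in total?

Pooled unit-bids ranked (top 7): 982 (Zephyr-1), 981 (Zephyr-2), 975 (Zephyr-3), 960 (Orion-1), 959 (Dune-1), 955 (Dune-2), 951 (Orion-2)
Next rejected bid: $950 (not a price — pay-as-bid).
Orion's winning unit-bids: 960 + 951 = $1,911.

Orion pays $1,911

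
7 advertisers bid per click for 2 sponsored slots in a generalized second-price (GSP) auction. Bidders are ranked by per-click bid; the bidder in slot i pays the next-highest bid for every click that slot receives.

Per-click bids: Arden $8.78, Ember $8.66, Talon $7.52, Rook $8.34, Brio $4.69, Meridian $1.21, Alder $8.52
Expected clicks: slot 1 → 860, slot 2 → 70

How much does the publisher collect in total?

Sorting advertisers: $8.78 (Arden) > $8.66 (Ember) > $8.52 (Alder) > …
Slot 1: Arden pays $8.66 × 860 = $7447.60
Slot 2: Ember pays $8.52 × 70 = $596.40
Total = $8044.00

Total revenue: $8044.00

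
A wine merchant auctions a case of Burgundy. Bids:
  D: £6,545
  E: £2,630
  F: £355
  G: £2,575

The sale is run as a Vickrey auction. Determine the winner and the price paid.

Bids ranked: 6,545 (D) > 2,630 (E) > 2,575 (G) > 355 (F)
D wins with the highest bid; price is set by the runner-up at £2,630.

D pays £2,630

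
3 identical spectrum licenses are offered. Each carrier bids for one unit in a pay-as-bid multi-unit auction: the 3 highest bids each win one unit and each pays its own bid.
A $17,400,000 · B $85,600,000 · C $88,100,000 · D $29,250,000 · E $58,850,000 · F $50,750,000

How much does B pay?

Sorting: 88,100,000 (C), 85,600,000 (B), 58,850,000 (E), 50,750,000 (F), 29,250,000 (D), …
Top 3: C, B, E.
B wins → own bid $85,600,000.

B pays $85,600,000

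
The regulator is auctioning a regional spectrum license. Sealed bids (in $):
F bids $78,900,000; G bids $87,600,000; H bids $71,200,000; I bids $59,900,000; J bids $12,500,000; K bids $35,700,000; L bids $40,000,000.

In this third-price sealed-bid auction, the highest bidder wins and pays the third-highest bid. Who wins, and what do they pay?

G pays $71,200,000

Bids ranked: 87,600,000 (G) > 78,900,000 (F) > 71,200,000 (H) > 59,900,000 (I) > 40,000,000 (L) > 35,700,000 (K) > …
G wins; payment is bid #3 in the ranking = $71,200,000.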